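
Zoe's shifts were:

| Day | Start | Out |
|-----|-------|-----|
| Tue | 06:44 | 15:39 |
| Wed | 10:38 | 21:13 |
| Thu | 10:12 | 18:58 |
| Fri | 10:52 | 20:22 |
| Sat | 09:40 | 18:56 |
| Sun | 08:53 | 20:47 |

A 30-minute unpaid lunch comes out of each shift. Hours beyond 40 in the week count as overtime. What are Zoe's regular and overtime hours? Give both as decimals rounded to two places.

Tue: 06:44–15:39 = 8 h 55 min; less 30 min break → 8 h 25 min
Wed: 10:38–21:13 = 10 h 35 min; less 30 min break → 10 h 5 min
Thu: 10:12–18:58 = 8 h 46 min; less 30 min break → 8 h 16 min
Fri: 10:52–20:22 = 9 h 30 min; less 30 min break → 9 h 0 min
Sat: 09:40–18:56 = 9 h 16 min; less 30 min break → 8 h 46 min
Sun: 08:53–20:47 = 11 h 54 min; less 30 min break → 11 h 24 min
Total worked: 55 h 56 min = 55.93 h.
Threshold 40 h → overtime 15 h 56 min, regular 40 h 0 min.

Regular 40.00 hours, overtime 15.93 hours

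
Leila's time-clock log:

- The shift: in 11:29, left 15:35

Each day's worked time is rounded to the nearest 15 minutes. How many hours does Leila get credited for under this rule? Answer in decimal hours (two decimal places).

The shift: 11:29–15:35 = 4 h 6 min → rounds to 4 h 0 min

4.00 hours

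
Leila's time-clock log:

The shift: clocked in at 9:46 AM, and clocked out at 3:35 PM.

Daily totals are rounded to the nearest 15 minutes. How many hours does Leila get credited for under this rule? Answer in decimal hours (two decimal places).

5.75 hours

The shift: 9:46 AM–3:35 PM = 5 h 49 min → rounds to 5 h 45 min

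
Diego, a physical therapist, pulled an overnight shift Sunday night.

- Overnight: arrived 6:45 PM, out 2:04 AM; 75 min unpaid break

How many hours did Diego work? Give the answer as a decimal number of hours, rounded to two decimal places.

Overnight: 6:45 PM → midnight = 5 h 15 min; midnight → 2:04 AM = 2 h 4 min; span 7 h 19 min; less 75 min break → 6 h 4 min

6.07 hours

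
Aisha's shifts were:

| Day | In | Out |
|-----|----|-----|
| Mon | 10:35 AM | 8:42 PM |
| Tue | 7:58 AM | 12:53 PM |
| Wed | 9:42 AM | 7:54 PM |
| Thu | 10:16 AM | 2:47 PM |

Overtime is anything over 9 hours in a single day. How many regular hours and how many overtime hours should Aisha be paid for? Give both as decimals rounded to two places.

Mon: 10:35 AM–8:42 PM = 10 h 7 min
Tue: 7:58 AM–12:53 PM = 4 h 55 min
Wed: 9:42 AM–7:54 PM = 10 h 12 min
Thu: 10:16 AM–2:47 PM = 4 h 31 min
Mon reg 9 h 0 min / OT 1 h 7 min; Tue reg 4 h 55 min / OT 0 h 0 min; Wed reg 9 h 0 min / OT 1 h 12 min; Thu reg 4 h 31 min / OT 0 h 0 min.
Totals: regular 27 h 26 min, overtime 2 h 19 min.

Regular 27.43 hours, overtime 2.32 hours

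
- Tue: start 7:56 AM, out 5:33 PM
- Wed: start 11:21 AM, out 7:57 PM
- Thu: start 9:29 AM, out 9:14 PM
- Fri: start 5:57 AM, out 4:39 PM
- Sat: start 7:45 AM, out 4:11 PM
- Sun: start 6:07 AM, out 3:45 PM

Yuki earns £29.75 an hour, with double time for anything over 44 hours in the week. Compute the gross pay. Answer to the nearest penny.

Tue: 7:56 AM–5:33 PM = 9 h 37 min
Wed: 11:21 AM–7:57 PM = 8 h 36 min
Thu: 9:29 AM–9:14 PM = 11 h 45 min
Fri: 5:57 AM–4:39 PM = 10 h 42 min
Sat: 7:45 AM–4:11 PM = 8 h 26 min
Sun: 6:07 AM–3:45 PM = 9 h 38 min
Total worked: 58 h 44 min = 3524 min.
Regular 44 h 0 min = 2640 min at £29.75/h; overtime 14 h 44 min = 884 min at £59.50/h.
Pay = (2640 × £29.75 + 884 × £59.50) ÷ 60 = £2185.63.

£2185.63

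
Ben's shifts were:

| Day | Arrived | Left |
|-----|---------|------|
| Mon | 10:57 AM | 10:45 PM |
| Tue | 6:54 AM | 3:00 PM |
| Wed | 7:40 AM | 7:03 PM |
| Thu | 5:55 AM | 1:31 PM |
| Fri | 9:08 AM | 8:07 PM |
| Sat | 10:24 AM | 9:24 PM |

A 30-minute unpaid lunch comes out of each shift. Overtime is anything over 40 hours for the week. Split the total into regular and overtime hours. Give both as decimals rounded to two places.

Mon: 10:57 AM–10:45 PM = 11 h 48 min; less 30 min break → 11 h 18 min
Tue: 6:54 AM–3:00 PM = 8 h 6 min; less 30 min break → 7 h 36 min
Wed: 7:40 AM–7:03 PM = 11 h 23 min; less 30 min break → 10 h 53 min
Thu: 5:55 AM–1:31 PM = 7 h 36 min; less 30 min break → 7 h 6 min
Fri: 9:08 AM–8:07 PM = 10 h 59 min; less 30 min break → 10 h 29 min
Sat: 10:24 AM–9:24 PM = 11 h 0 min; less 30 min break → 10 h 30 min
Total worked: 57 h 52 min = 57.87 h.
Threshold 40 h → overtime 17 h 52 min, regular 40 h 0 min.

Regular 40.00 hours, overtime 17.87 hours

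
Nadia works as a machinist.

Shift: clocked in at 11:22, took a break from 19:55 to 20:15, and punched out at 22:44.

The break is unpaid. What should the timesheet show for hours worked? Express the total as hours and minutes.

Shift: 11:22–22:44 = 11 h 22 min; less 20 min break → 11 h 2 min

11 h 2 min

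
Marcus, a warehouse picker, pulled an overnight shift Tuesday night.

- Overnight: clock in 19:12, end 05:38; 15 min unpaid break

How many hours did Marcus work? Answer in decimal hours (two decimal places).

Overnight: 19:12 → midnight = 4 h 48 min; midnight → 05:38 = 5 h 38 min; span 10 h 26 min; less 15 min break → 10 h 11 min

10.18 hours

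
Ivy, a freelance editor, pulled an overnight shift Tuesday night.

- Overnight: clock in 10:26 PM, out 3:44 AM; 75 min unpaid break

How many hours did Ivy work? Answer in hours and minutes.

4 h 3 min

Overnight: 10:26 PM → midnight = 1 h 34 min; midnight → 3:44 AM = 3 h 44 min; span 5 h 18 min; less 75 min break → 4 h 3 min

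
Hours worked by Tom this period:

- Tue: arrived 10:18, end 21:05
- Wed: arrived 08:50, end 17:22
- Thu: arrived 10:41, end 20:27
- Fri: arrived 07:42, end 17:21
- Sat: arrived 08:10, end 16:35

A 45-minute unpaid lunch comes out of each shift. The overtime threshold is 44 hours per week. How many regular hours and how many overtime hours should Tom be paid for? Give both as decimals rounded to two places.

Regular 43.40 hours, overtime 0.00 hours

Tue: 10:18–21:05 = 10 h 47 min; less 45 min break → 10 h 2 min
Wed: 08:50–17:22 = 8 h 32 min; less 45 min break → 7 h 47 min
Thu: 10:41–20:27 = 9 h 46 min; less 45 min break → 9 h 1 min
Fri: 07:42–17:21 = 9 h 39 min; less 45 min break → 8 h 54 min
Sat: 08:10–16:35 = 8 h 25 min; less 45 min break → 7 h 40 min
Total worked: 43 h 24 min = 43.40 h.
Threshold 44 h → overtime 0 h 0 min, regular 43 h 24 min.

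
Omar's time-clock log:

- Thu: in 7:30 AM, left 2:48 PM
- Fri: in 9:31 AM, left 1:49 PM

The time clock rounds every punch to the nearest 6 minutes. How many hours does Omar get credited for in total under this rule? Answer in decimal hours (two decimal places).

Thu: in 7:30 AM→7:30 AM, out 2:48 PM→2:48 PM; 7 h 18 min
Fri: in 9:31 AM→9:30 AM, out 1:49 PM→1:48 PM; 4 h 18 min
Total credited: 11 h 36 min.

11.60 hours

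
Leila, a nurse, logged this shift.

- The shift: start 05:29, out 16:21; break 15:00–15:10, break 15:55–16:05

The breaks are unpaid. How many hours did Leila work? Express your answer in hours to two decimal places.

10.53 hours

The shift: 05:29–16:21 = 10 h 52 min; less 20 min break → 10 h 32 min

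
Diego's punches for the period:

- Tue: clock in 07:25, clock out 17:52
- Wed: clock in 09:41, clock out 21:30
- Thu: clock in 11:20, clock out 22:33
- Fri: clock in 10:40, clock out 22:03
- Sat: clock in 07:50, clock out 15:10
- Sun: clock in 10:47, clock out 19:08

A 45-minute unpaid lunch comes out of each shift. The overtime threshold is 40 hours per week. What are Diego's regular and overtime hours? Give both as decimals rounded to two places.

Regular 40.00 hours, overtime 16.05 hours

Tue: 07:25–17:52 = 10 h 27 min; less 45 min break → 9 h 42 min
Wed: 09:41–21:30 = 11 h 49 min; less 45 min break → 11 h 4 min
Thu: 11:20–22:33 = 11 h 13 min; less 45 min break → 10 h 28 min
Fri: 10:40–22:03 = 11 h 23 min; less 45 min break → 10 h 38 min
Sat: 07:50–15:10 = 7 h 20 min; less 45 min break → 6 h 35 min
Sun: 10:47–19:08 = 8 h 21 min; less 45 min break → 7 h 36 min
Total worked: 56 h 3 min = 56.05 h.
Threshold 40 h → overtime 16 h 3 min, regular 40 h 0 min.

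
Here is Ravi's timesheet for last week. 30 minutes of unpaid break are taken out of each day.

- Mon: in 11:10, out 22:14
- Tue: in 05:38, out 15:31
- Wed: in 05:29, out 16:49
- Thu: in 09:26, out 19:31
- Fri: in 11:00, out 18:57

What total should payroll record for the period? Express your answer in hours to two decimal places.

47.82 hours

Mon: 11:10–22:14 = 11 h 4 min; less 30 min break → 10 h 34 min
Tue: 05:38–15:31 = 9 h 53 min; less 30 min break → 9 h 23 min
Wed: 05:29–16:49 = 11 h 20 min; less 30 min break → 10 h 50 min
Thu: 09:26–19:31 = 10 h 5 min; less 30 min break → 9 h 35 min
Fri: 11:00–18:57 = 7 h 57 min; less 30 min break → 7 h 27 min
Total: 10 h 34 min + 9 h 23 min + 10 h 50 min + 9 h 35 min + 7 h 27 min = 47 h 49 min.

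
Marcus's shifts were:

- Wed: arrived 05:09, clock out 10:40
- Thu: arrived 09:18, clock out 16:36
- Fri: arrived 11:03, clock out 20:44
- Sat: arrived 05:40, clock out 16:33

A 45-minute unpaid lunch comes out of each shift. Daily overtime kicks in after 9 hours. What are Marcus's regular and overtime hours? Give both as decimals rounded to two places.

Regular 29.25 hours, overtime 1.13 hours

Wed: 05:09–10:40 = 5 h 31 min; less 45 min break → 4 h 46 min
Thu: 09:18–16:36 = 7 h 18 min; less 45 min break → 6 h 33 min
Fri: 11:03–20:44 = 9 h 41 min; less 45 min break → 8 h 56 min
Sat: 05:40–16:33 = 10 h 53 min; less 45 min break → 10 h 8 min
Wed reg 4 h 46 min / OT 0 h 0 min; Thu reg 6 h 33 min / OT 0 h 0 min; Fri reg 8 h 56 min / OT 0 h 0 min; Sat reg 9 h 0 min / OT 1 h 8 min.
Totals: regular 29 h 15 min, overtime 1 h 8 min.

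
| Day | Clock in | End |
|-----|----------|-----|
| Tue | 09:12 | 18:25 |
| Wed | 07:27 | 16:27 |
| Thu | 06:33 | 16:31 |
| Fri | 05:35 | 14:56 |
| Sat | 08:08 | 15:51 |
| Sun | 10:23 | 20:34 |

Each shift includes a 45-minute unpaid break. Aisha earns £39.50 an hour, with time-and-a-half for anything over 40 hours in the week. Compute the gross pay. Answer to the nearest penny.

£2227.80

Tue: 09:12–18:25 = 9 h 13 min; less 45 min break → 8 h 28 min
Wed: 07:27–16:27 = 9 h 0 min; less 45 min break → 8 h 15 min
Thu: 06:33–16:31 = 9 h 58 min; less 45 min break → 9 h 13 min
Fri: 05:35–14:56 = 9 h 21 min; less 45 min break → 8 h 36 min
Sat: 08:08–15:51 = 7 h 43 min; less 45 min break → 6 h 58 min
Sun: 10:23–20:34 = 10 h 11 min; less 45 min break → 9 h 26 min
Total worked: 50 h 56 min = 3056 min.
Regular 40 h 0 min = 2400 min at £39.50/h; overtime 10 h 56 min = 656 min at £59.25/h.
Pay = (2400 × £39.50 + 656 × £59.25) ÷ 60 = £2227.80.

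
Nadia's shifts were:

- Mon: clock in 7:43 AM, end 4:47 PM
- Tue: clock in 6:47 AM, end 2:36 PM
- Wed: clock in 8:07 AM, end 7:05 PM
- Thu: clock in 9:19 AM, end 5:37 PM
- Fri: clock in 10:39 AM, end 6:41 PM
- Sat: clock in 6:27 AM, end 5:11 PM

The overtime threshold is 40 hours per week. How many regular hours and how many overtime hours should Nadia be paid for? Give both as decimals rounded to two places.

Regular 40.00 hours, overtime 14.92 hours

Mon: 7:43 AM–4:47 PM = 9 h 4 min
Tue: 6:47 AM–2:36 PM = 7 h 49 min
Wed: 8:07 AM–7:05 PM = 10 h 58 min
Thu: 9:19 AM–5:37 PM = 8 h 18 min
Fri: 10:39 AM–6:41 PM = 8 h 2 min
Sat: 6:27 AM–5:11 PM = 10 h 44 min
Total worked: 54 h 55 min = 54.92 h.
Threshold 40 h → overtime 14 h 55 min, regular 40 h 0 min.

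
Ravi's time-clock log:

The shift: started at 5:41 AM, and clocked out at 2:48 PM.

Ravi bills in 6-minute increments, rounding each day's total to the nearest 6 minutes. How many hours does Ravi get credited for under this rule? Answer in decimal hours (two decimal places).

9.10 hours

The shift: 5:41 AM–2:48 PM = 9 h 7 min → rounds to 9 h 6 min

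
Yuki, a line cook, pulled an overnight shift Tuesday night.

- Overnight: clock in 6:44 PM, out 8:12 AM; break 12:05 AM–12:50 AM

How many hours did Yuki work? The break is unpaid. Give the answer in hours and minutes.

Overnight: 6:44 PM → midnight = 5 h 16 min; midnight → 8:12 AM = 8 h 12 min; span 13 h 28 min; less 45 min break → 12 h 43 min

12 h 43 min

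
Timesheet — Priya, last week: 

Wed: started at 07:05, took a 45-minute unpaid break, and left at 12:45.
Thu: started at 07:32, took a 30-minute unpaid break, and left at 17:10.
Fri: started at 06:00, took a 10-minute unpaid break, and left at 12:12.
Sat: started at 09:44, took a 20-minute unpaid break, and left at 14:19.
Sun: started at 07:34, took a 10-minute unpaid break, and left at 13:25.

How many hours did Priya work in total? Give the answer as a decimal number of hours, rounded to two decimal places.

Wed: 07:05–12:45 = 5 h 40 min; less 45 min break → 4 h 55 min
Thu: 07:32–17:10 = 9 h 38 min; less 30 min break → 9 h 8 min
Fri: 06:00–12:12 = 6 h 12 min; less 10 min break → 6 h 2 min
Sat: 09:44–14:19 = 4 h 35 min; less 20 min break → 4 h 15 min
Sun: 07:34–13:25 = 5 h 51 min; less 10 min break → 5 h 41 min
Total: 4 h 55 min + 9 h 8 min + 6 h 2 min + 4 h 15 min + 5 h 41 min = 30 h 1 min.

30.02 hours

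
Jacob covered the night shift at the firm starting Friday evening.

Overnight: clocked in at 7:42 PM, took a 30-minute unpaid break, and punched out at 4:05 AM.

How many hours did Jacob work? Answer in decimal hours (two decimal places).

7.88 hours

Overnight: 7:42 PM → midnight = 4 h 18 min; midnight → 4:05 AM = 4 h 5 min; span 8 h 23 min; less 30 min break → 7 h 53 min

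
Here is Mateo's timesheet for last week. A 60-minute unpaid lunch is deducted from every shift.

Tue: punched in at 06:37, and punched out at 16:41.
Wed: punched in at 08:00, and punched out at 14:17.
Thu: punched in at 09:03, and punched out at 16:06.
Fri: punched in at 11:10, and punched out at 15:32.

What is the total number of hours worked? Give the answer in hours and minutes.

23 h 46 min

Tue: 06:37–16:41 = 10 h 4 min; less 60 min break → 9 h 4 min
Wed: 08:00–14:17 = 6 h 17 min; less 60 min break → 5 h 17 min
Thu: 09:03–16:06 = 7 h 3 min; less 60 min break → 6 h 3 min
Fri: 11:10–15:32 = 4 h 22 min; less 60 min break → 3 h 22 min
Total: 9 h 4 min + 5 h 17 min + 6 h 3 min + 3 h 22 min = 23 h 46 min.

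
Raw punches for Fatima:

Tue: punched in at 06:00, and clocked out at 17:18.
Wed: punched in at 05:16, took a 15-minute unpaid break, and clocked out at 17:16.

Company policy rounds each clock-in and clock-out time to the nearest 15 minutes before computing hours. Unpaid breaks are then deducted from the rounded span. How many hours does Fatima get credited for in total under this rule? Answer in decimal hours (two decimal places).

23.00 hours

Tue: in 06:00→06:00, out 17:18→17:15; 11 h 15 min
Wed: in 05:16→05:15, out 17:16→17:15; 12 h 0 min − 15 min = 11 h 45 min
Total credited: 23 h 0 min.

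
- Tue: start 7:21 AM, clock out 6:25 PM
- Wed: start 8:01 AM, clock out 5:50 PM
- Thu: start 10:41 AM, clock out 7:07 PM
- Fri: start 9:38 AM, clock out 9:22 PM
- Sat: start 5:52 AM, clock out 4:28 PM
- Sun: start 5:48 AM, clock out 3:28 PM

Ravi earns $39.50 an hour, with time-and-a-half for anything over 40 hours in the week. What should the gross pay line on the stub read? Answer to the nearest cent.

Tue: 7:21 AM–6:25 PM = 11 h 4 min
Wed: 8:01 AM–5:50 PM = 9 h 49 min
Thu: 10:41 AM–7:07 PM = 8 h 26 min
Fri: 9:38 AM–9:22 PM = 11 h 44 min
Sat: 5:52 AM–4:28 PM = 10 h 36 min
Sun: 5:48 AM–3:28 PM = 9 h 40 min
Total worked: 61 h 19 min = 3679 min.
Regular 40 h 0 min = 2400 min at $39.50/h; overtime 21 h 19 min = 1279 min at $59.25/h.
Pay = (2400 × $39.50 + 1279 × $59.25) ÷ 60 = $2843.01.

$2843.01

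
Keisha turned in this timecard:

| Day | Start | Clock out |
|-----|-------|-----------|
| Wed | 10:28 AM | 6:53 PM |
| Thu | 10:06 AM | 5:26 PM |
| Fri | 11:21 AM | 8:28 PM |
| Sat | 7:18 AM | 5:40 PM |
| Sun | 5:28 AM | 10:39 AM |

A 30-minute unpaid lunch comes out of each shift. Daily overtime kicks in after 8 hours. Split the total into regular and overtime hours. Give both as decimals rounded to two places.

Wed: 10:28 AM–6:53 PM = 8 h 25 min; less 30 min break → 7 h 55 min
Thu: 10:06 AM–5:26 PM = 7 h 20 min; less 30 min break → 6 h 50 min
Fri: 11:21 AM–8:28 PM = 9 h 7 min; less 30 min break → 8 h 37 min
Sat: 7:18 AM–5:40 PM = 10 h 22 min; less 30 min break → 9 h 52 min
Sun: 5:28 AM–10:39 AM = 5 h 11 min; less 30 min break → 4 h 41 min
Wed reg 7 h 55 min / OT 0 h 0 min; Thu reg 6 h 50 min / OT 0 h 0 min; Fri reg 8 h 0 min / OT 0 h 37 min; Sat reg 8 h 0 min / OT 1 h 52 min; Sun reg 4 h 41 min / OT 0 h 0 min.
Totals: regular 35 h 26 min, overtime 2 h 29 min.

Regular 35.43 hours, overtime 2.48 hours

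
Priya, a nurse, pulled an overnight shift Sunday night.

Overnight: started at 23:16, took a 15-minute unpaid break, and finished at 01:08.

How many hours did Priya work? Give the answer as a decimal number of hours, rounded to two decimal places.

1.62 hours

Overnight: 23:16 → midnight = 0 h 44 min; midnight → 01:08 = 1 h 8 min; span 1 h 52 min; less 15 min break → 1 h 37 min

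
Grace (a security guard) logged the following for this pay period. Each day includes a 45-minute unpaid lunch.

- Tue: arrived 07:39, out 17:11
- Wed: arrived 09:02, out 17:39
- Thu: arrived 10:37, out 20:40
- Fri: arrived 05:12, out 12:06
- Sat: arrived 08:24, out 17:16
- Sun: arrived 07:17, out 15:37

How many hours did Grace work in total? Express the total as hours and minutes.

Tue: 07:39–17:11 = 9 h 32 min; less 45 min break → 8 h 47 min
Wed: 09:02–17:39 = 8 h 37 min; less 45 min break → 7 h 52 min
Thu: 10:37–20:40 = 10 h 3 min; less 45 min break → 9 h 18 min
Fri: 05:12–12:06 = 6 h 54 min; less 45 min break → 6 h 9 min
Sat: 08:24–17:16 = 8 h 52 min; less 45 min break → 8 h 7 min
Sun: 07:17–15:37 = 8 h 20 min; less 45 min break → 7 h 35 min
Total: 8 h 47 min + 7 h 52 min + 9 h 18 min + 6 h 9 min + 8 h 7 min + 7 h 35 min = 47 h 48 min.

47 h 48 min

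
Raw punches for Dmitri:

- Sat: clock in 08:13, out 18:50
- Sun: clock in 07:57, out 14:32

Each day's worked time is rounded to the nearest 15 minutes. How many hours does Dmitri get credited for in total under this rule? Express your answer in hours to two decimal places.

Sat: 08:13–18:50 = 10 h 37 min → rounds to 10 h 30 min
Sun: 07:57–14:32 = 6 h 35 min → rounds to 6 h 30 min
Total credited: 17 h 0 min.

17.00 hours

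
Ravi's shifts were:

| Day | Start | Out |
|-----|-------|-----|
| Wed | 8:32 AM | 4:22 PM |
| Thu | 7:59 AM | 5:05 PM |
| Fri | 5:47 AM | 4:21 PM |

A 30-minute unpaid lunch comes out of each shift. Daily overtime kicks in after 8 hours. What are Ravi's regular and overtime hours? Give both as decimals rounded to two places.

Regular 23.33 hours, overtime 2.67 hours

Wed: 8:32 AM–4:22 PM = 7 h 50 min; less 30 min break → 7 h 20 min
Thu: 7:59 AM–5:05 PM = 9 h 6 min; less 30 min break → 8 h 36 min
Fri: 5:47 AM–4:21 PM = 10 h 34 min; less 30 min break → 10 h 4 min
Wed reg 7 h 20 min / OT 0 h 0 min; Thu reg 8 h 0 min / OT 0 h 36 min; Fri reg 8 h 0 min / OT 2 h 4 min.
Totals: regular 23 h 20 min, overtime 2 h 40 min.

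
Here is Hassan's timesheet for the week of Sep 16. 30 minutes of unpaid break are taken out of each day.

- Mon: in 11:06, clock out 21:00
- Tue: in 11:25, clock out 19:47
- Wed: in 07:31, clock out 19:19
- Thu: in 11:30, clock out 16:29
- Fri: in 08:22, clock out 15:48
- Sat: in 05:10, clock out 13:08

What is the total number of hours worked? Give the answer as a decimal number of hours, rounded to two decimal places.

Mon: 11:06–21:00 = 9 h 54 min; less 30 min break → 9 h 24 min
Tue: 11:25–19:47 = 8 h 22 min; less 30 min break → 7 h 52 min
Wed: 07:31–19:19 = 11 h 48 min; less 30 min break → 11 h 18 min
Thu: 11:30–16:29 = 4 h 59 min; less 30 min break → 4 h 29 min
Fri: 08:22–15:48 = 7 h 26 min; less 30 min break → 6 h 56 min
Sat: 05:10–13:08 = 7 h 58 min; less 30 min break → 7 h 28 min
Total: 9 h 24 min + 7 h 52 min + 11 h 18 min + 4 h 29 min + 6 h 56 min + 7 h 28 min = 47 h 27 min.

47.45 hours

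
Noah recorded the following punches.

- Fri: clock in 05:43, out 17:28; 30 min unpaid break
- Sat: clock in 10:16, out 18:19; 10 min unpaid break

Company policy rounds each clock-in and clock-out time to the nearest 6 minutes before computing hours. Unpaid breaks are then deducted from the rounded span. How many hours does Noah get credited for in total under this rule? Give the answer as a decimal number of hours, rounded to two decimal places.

Fri: in 05:43→05:42, out 17:28→17:30; 11 h 48 min − 30 min = 11 h 18 min
Sat: in 10:16→10:18, out 18:19→18:18; 8 h 0 min − 10 min = 7 h 50 min
Total credited: 19 h 8 min.

19.13 hours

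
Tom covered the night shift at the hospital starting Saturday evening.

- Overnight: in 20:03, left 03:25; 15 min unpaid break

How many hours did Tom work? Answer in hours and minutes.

Overnight: 20:03 → midnight = 3 h 57 min; midnight → 03:25 = 3 h 25 min; span 7 h 22 min; less 15 min break → 7 h 7 min

7 h 7 min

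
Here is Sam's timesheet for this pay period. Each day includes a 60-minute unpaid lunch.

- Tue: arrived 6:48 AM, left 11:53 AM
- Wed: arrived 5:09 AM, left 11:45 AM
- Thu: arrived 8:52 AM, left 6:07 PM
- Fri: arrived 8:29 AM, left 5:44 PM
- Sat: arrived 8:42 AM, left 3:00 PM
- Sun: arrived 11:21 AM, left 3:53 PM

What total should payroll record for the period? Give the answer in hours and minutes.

35 h 1 min

Tue: 6:48 AM–11:53 AM = 5 h 5 min; less 60 min break → 4 h 5 min
Wed: 5:09 AM–11:45 AM = 6 h 36 min; less 60 min break → 5 h 36 min
Thu: 8:52 AM–6:07 PM = 9 h 15 min; less 60 min break → 8 h 15 min
Fri: 8:29 AM–5:44 PM = 9 h 15 min; less 60 min break → 8 h 15 min
Sat: 8:42 AM–3:00 PM = 6 h 18 min; less 60 min break → 5 h 18 min
Sun: 11:21 AM–3:53 PM = 4 h 32 min; less 60 min break → 3 h 32 min
Total: 4 h 5 min + 5 h 36 min + 8 h 15 min + 8 h 15 min + 5 h 18 min + 3 h 32 min = 35 h 1 min.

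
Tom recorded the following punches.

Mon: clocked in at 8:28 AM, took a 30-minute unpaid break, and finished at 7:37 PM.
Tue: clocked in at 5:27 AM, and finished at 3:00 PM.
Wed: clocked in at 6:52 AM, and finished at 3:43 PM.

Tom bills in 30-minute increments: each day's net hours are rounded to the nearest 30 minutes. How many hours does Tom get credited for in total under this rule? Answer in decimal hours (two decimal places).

29.00 hours

Mon: 8:28 AM–7:37 PM = 11 h 9 min − 30 min = 10 h 39 min → rounds to 10 h 30 min
Tue: 5:27 AM–3:00 PM = 9 h 33 min → rounds to 9 h 30 min
Wed: 6:52 AM–3:43 PM = 8 h 51 min → rounds to 9 h 0 min
Total credited: 29 h 0 min.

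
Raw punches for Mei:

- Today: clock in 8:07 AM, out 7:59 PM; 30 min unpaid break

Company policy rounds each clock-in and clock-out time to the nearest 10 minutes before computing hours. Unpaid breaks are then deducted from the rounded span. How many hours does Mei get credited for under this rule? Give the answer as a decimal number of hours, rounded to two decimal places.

Today: in 8:07 AM→8:10 AM, out 7:59 PM→8:00 PM; 11 h 50 min − 30 min = 11 h 20 min

11.33 hours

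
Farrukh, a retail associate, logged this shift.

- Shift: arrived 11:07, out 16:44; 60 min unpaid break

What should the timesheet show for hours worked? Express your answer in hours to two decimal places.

4.62 hours

Shift: 11:07–16:44 = 5 h 37 min; less 60 min break → 4 h 37 min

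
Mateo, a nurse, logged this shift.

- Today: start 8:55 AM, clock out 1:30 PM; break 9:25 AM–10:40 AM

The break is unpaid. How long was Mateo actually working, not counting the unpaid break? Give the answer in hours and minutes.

3 h 20 min

Today: 8:55 AM–1:30 PM = 4 h 35 min; less 75 min break → 3 h 20 min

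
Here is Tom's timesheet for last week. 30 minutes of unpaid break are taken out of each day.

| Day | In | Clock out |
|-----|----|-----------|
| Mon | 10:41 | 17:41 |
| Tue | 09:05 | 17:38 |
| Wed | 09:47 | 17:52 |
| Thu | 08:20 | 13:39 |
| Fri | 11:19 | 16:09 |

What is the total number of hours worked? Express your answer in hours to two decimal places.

Mon: 10:41–17:41 = 7 h 0 min; less 30 min break → 6 h 30 min
Tue: 09:05–17:38 = 8 h 33 min; less 30 min break → 8 h 3 min
Wed: 09:47–17:52 = 8 h 5 min; less 30 min break → 7 h 35 min
Thu: 08:20–13:39 = 5 h 19 min; less 30 min break → 4 h 49 min
Fri: 11:19–16:09 = 4 h 50 min; less 30 min break → 4 h 20 min
Total: 6 h 30 min + 8 h 3 min + 7 h 35 min + 4 h 49 min + 4 h 20 min = 31 h 17 min.

31.28 hours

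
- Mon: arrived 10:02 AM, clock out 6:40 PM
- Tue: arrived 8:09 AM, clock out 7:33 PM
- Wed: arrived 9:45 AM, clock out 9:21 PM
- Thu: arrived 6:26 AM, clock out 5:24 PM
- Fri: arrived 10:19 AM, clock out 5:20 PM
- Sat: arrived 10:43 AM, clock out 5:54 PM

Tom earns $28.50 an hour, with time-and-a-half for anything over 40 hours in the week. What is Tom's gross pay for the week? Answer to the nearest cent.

$1858.20

Mon: 10:02 AM–6:40 PM = 8 h 38 min
Tue: 8:09 AM–7:33 PM = 11 h 24 min
Wed: 9:45 AM–9:21 PM = 11 h 36 min
Thu: 6:26 AM–5:24 PM = 10 h 58 min
Fri: 10:19 AM–5:20 PM = 7 h 1 min
Sat: 10:43 AM–5:54 PM = 7 h 11 min
Total worked: 56 h 48 min = 3408 min.
Regular 40 h 0 min = 2400 min at $28.50/h; overtime 16 h 48 min = 1008 min at $42.75/h.
Pay = (2400 × $28.50 + 1008 × $42.75) ÷ 60 = $1858.20.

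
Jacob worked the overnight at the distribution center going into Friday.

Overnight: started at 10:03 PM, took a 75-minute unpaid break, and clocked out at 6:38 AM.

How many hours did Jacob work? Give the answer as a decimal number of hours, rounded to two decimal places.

Overnight: 10:03 PM → midnight = 1 h 57 min; midnight → 6:38 AM = 6 h 38 min; span 8 h 35 min; less 75 min break → 7 h 20 min

7.33 hours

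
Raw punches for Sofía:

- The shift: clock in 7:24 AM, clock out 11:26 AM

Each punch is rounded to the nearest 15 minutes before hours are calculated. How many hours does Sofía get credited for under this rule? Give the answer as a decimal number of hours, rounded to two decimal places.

The shift: in 7:24 AM→7:30 AM, out 11:26 AM→11:30 AM; 4 h 0 min

4.00 hours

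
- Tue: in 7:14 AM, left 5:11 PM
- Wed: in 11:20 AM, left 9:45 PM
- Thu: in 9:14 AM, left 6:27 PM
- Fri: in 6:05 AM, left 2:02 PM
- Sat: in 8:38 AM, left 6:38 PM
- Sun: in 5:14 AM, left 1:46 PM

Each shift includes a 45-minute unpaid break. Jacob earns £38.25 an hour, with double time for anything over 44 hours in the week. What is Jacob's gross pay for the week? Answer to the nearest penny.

Tue: 7:14 AM–5:11 PM = 9 h 57 min; less 45 min break → 9 h 12 min
Wed: 11:20 AM–9:45 PM = 10 h 25 min; less 45 min break → 9 h 40 min
Thu: 9:14 AM–6:27 PM = 9 h 13 min; less 45 min break → 8 h 28 min
Fri: 6:05 AM–2:02 PM = 7 h 57 min; less 45 min break → 7 h 12 min
Sat: 8:38 AM–6:38 PM = 10 h 0 min; less 45 min break → 9 h 15 min
Sun: 5:14 AM–1:46 PM = 8 h 32 min; less 45 min break → 7 h 47 min
Total worked: 51 h 34 min = 3094 min.
Regular 44 h 0 min = 2640 min at £38.25/h; overtime 7 h 34 min = 454 min at £76.50/h.
Pay = (2640 × £38.25 + 454 × £76.50) ÷ 60 = £2261.85.

£2261.85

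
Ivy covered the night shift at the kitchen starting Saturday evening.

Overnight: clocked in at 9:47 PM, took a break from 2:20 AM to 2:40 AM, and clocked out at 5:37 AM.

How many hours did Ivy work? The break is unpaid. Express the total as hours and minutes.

Overnight: 9:47 PM → midnight = 2 h 13 min; midnight → 5:37 AM = 5 h 37 min; span 7 h 50 min; less 20 min break → 7 h 30 min

7 h 30 min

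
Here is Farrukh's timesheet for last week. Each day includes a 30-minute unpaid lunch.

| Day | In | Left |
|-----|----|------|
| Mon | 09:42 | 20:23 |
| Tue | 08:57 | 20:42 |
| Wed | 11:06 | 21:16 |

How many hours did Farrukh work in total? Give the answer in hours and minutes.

Mon: 09:42–20:23 = 10 h 41 min; less 30 min break → 10 h 11 min
Tue: 08:57–20:42 = 11 h 45 min; less 30 min break → 11 h 15 min
Wed: 11:06–21:16 = 10 h 10 min; less 30 min break → 9 h 40 min
Total: 10 h 11 min + 11 h 15 min + 9 h 40 min = 31 h 6 min.

31 h 6 min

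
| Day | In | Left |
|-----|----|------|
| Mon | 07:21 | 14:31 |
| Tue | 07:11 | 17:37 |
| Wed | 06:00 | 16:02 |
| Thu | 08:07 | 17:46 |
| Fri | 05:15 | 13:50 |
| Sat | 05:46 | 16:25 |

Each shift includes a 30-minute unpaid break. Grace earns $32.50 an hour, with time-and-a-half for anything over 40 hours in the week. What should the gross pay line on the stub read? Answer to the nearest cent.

Mon: 07:21–14:31 = 7 h 10 min; less 30 min break → 6 h 40 min
Tue: 07:11–17:37 = 10 h 26 min; less 30 min break → 9 h 56 min
Wed: 06:00–16:02 = 10 h 2 min; less 30 min break → 9 h 32 min
Thu: 08:07–17:46 = 9 h 39 min; less 30 min break → 9 h 9 min
Fri: 05:15–13:50 = 8 h 35 min; less 30 min break → 8 h 5 min
Sat: 05:46–16:25 = 10 h 39 min; less 30 min break → 10 h 9 min
Total worked: 53 h 31 min = 3211 min.
Regular 40 h 0 min = 2400 min at $32.50/h; overtime 13 h 31 min = 811 min at $48.75/h.
Pay = (2400 × $32.50 + 811 × $48.75) ÷ 60 = $1958.94.

$1958.94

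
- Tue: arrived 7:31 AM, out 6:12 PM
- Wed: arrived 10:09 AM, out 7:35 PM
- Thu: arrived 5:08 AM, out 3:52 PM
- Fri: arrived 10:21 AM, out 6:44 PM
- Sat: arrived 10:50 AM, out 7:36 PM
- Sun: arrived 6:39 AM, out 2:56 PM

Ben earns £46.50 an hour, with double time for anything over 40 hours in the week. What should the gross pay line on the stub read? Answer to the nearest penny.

Tue: 7:31 AM–6:12 PM = 10 h 41 min
Wed: 10:09 AM–7:35 PM = 9 h 26 min
Thu: 5:08 AM–3:52 PM = 10 h 44 min
Fri: 10:21 AM–6:44 PM = 8 h 23 min
Sat: 10:50 AM–7:36 PM = 8 h 46 min
Sun: 6:39 AM–2:56 PM = 8 h 17 min
Total worked: 56 h 17 min = 3377 min.
Regular 40 h 0 min = 2400 min at £46.50/h; overtime 16 h 17 min = 977 min at £93.00/h.
Pay = (2400 × £46.50 + 977 × £93.00) ÷ 60 = £3374.35.

£3374.35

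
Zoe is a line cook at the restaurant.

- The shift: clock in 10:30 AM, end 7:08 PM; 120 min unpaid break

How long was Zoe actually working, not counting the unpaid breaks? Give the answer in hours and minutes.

6 h 38 min

The shift: 10:30 AM–7:08 PM = 8 h 38 min; less 120 min break → 6 h 38 min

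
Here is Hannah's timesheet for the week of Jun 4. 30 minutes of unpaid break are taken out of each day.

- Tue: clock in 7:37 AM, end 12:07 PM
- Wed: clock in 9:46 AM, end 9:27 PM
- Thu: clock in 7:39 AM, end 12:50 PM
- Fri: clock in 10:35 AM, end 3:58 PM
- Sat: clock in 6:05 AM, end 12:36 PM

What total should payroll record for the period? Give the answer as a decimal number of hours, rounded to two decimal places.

30.77 hours

Tue: 7:37 AM–12:07 PM = 4 h 30 min; less 30 min break → 4 h 0 min
Wed: 9:46 AM–9:27 PM = 11 h 41 min; less 30 min break → 11 h 11 min
Thu: 7:39 AM–12:50 PM = 5 h 11 min; less 30 min break → 4 h 41 min
Fri: 10:35 AM–3:58 PM = 5 h 23 min; less 30 min break → 4 h 53 min
Sat: 6:05 AM–12:36 PM = 6 h 31 min; less 30 min break → 6 h 1 min
Total: 4 h 0 min + 11 h 11 min + 4 h 41 min + 4 h 53 min + 6 h 1 min = 30 h 46 min.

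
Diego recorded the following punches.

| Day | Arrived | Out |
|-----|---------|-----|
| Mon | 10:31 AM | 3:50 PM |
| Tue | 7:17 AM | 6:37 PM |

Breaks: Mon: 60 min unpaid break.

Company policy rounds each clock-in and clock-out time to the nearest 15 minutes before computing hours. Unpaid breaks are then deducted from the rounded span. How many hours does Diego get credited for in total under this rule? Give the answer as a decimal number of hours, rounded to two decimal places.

15.50 hours

Mon: in 10:31 AM→10:30 AM, out 3:50 PM→3:45 PM; 5 h 15 min − 60 min = 4 h 15 min
Tue: in 7:17 AM→7:15 AM, out 6:37 PM→6:30 PM; 11 h 15 min
Total credited: 15 h 30 min.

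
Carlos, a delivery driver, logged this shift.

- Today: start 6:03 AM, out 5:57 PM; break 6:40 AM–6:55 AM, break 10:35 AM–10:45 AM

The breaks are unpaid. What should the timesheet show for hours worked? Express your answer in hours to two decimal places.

11.48 hours

Today: 6:03 AM–5:57 PM = 11 h 54 min; less 25 min break → 11 h 29 min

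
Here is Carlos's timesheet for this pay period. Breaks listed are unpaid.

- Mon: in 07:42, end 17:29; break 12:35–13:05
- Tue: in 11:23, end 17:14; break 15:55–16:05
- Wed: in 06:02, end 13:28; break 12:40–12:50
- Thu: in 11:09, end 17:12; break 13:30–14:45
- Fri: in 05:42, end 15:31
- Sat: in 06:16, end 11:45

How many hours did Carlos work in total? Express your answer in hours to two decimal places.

42.33 hours

Mon: 07:42–17:29 = 9 h 47 min; less 30 min break → 9 h 17 min
Tue: 11:23–17:14 = 5 h 51 min; less 10 min break → 5 h 41 min
Wed: 06:02–13:28 = 7 h 26 min; less 10 min break → 7 h 16 min
Thu: 11:09–17:12 = 6 h 3 min; less 75 min break → 4 h 48 min
Fri: 05:42–15:31 = 9 h 49 min
Sat: 06:16–11:45 = 5 h 29 min
Total: 9 h 17 min + 5 h 41 min + 7 h 16 min + 4 h 48 min + 9 h 49 min + 5 h 29 min = 42 h 20 min.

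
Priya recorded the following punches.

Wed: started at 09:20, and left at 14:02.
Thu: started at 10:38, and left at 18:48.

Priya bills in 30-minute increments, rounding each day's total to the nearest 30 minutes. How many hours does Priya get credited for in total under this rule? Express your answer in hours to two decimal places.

Wed: 09:20–14:02 = 4 h 42 min → rounds to 4 h 30 min
Thu: 10:38–18:48 = 8 h 10 min → rounds to 8 h 0 min
Total credited: 12 h 30 min.

12.50 hours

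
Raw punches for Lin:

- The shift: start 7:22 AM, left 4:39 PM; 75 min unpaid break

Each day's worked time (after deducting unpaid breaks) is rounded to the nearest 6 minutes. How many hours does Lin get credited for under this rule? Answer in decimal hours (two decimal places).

8.00 hours

The shift: 7:22 AM–4:39 PM = 9 h 17 min − 75 min = 8 h 2 min → rounds to 8 h 0 min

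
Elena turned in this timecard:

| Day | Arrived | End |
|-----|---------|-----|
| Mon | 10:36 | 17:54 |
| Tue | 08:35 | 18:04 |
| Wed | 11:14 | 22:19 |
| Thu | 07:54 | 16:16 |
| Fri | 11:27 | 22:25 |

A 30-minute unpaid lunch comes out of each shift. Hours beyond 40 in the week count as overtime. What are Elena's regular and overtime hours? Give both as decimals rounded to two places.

Regular 40.00 hours, overtime 4.70 hours

Mon: 10:36–17:54 = 7 h 18 min; less 30 min break → 6 h 48 min
Tue: 08:35–18:04 = 9 h 29 min; less 30 min break → 8 h 59 min
Wed: 11:14–22:19 = 11 h 5 min; less 30 min break → 10 h 35 min
Thu: 07:54–16:16 = 8 h 22 min; less 30 min break → 7 h 52 min
Fri: 11:27–22:25 = 10 h 58 min; less 30 min break → 10 h 28 min
Total worked: 44 h 42 min = 44.70 h.
Threshold 40 h → overtime 4 h 42 min, regular 40 h 0 min.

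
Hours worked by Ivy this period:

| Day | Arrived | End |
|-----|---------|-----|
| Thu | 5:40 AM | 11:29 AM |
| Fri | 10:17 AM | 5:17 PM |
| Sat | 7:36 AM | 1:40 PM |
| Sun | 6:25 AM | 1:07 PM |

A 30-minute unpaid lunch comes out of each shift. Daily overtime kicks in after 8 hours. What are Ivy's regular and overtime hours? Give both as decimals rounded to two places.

Regular 23.58 hours, overtime 0.00 hours

Thu: 5:40 AM–11:29 AM = 5 h 49 min; less 30 min break → 5 h 19 min
Fri: 10:17 AM–5:17 PM = 7 h 0 min; less 30 min break → 6 h 30 min
Sat: 7:36 AM–1:40 PM = 6 h 4 min; less 30 min break → 5 h 34 min
Sun: 6:25 AM–1:07 PM = 6 h 42 min; less 30 min break → 6 h 12 min
Thu reg 5 h 19 min / OT 0 h 0 min; Fri reg 6 h 30 min / OT 0 h 0 min; Sat reg 5 h 34 min / OT 0 h 0 min; Sun reg 6 h 12 min / OT 0 h 0 min.
Totals: regular 23 h 35 min, overtime 0 h 0 min.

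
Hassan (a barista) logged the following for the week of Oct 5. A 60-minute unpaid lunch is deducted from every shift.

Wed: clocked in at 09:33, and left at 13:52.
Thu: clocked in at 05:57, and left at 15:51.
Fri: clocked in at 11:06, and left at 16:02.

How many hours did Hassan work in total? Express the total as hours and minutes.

Wed: 09:33–13:52 = 4 h 19 min; less 60 min break → 3 h 19 min
Thu: 05:57–15:51 = 9 h 54 min; less 60 min break → 8 h 54 min
Fri: 11:06–16:02 = 4 h 56 min; less 60 min break → 3 h 56 min
Total: 3 h 19 min + 8 h 54 min + 3 h 56 min = 16 h 9 min.

16 h 9 min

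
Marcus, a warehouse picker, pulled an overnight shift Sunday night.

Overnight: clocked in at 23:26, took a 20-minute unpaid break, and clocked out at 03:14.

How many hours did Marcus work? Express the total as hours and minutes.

3 h 28 min

Overnight: 23:26 → midnight = 0 h 34 min; midnight → 03:14 = 3 h 14 min; span 3 h 48 min; less 20 min break → 3 h 28 min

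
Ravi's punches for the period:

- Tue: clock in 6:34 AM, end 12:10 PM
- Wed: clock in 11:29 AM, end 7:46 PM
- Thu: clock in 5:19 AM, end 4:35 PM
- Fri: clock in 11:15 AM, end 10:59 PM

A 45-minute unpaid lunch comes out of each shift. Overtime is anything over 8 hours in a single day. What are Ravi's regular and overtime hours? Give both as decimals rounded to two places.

Tue: 6:34 AM–12:10 PM = 5 h 36 min; less 45 min break → 4 h 51 min
Wed: 11:29 AM–7:46 PM = 8 h 17 min; less 45 min break → 7 h 32 min
Thu: 5:19 AM–4:35 PM = 11 h 16 min; less 45 min break → 10 h 31 min
Fri: 11:15 AM–10:59 PM = 11 h 44 min; less 45 min break → 10 h 59 min
Tue reg 4 h 51 min / OT 0 h 0 min; Wed reg 7 h 32 min / OT 0 h 0 min; Thu reg 8 h 0 min / OT 2 h 31 min; Fri reg 8 h 0 min / OT 2 h 59 min.
Totals: regular 28 h 23 min, overtime 5 h 30 min.

Regular 28.38 hours, overtime 5.50 hours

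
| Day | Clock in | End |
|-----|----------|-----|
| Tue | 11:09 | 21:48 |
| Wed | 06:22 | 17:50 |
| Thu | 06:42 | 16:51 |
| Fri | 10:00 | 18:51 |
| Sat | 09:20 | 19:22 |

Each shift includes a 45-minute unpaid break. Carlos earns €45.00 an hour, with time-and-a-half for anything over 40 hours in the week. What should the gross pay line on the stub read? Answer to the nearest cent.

Tue: 11:09–21:48 = 10 h 39 min; less 45 min break → 9 h 54 min
Wed: 06:22–17:50 = 11 h 28 min; less 45 min break → 10 h 43 min
Thu: 06:42–16:51 = 10 h 9 min; less 45 min break → 9 h 24 min
Fri: 10:00–18:51 = 8 h 51 min; less 45 min break → 8 h 6 min
Sat: 09:20–19:22 = 10 h 2 min; less 45 min break → 9 h 17 min
Total worked: 47 h 24 min = 2844 min.
Regular 40 h 0 min = 2400 min at €45.00/h; overtime 7 h 24 min = 444 min at €67.50/h.
Pay = (2400 × €45.00 + 444 × €67.50) ÷ 60 = €2299.50.

€2299.50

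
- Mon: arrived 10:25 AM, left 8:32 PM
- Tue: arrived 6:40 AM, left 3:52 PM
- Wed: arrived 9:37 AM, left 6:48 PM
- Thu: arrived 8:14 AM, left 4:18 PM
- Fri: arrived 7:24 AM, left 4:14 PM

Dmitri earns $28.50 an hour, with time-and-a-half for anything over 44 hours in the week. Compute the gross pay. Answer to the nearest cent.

$1313.85

Mon: 10:25 AM–8:32 PM = 10 h 7 min
Tue: 6:40 AM–3:52 PM = 9 h 12 min
Wed: 9:37 AM–6:48 PM = 9 h 11 min
Thu: 8:14 AM–4:18 PM = 8 h 4 min
Fri: 7:24 AM–4:14 PM = 8 h 50 min
Total worked: 45 h 24 min = 2724 min.
Regular 44 h 0 min = 2640 min at $28.50/h; overtime 1 h 24 min = 84 min at $42.75/h.
Pay = (2640 × $28.50 + 84 × $42.75) ÷ 60 = $1313.85.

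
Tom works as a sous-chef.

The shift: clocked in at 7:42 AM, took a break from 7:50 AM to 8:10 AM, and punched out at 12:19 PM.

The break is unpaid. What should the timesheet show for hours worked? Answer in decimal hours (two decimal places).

4.28 hours

The shift: 7:42 AM–12:19 PM = 4 h 37 min; less 20 min break → 4 h 17 min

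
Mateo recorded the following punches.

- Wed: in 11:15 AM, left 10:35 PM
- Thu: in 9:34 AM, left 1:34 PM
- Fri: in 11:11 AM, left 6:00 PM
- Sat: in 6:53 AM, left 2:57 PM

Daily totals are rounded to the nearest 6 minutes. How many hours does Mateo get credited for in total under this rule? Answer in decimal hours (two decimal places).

Wed: 11:15 AM–10:35 PM = 11 h 20 min → rounds to 11 h 18 min
Thu: 9:34 AM–1:34 PM = 4 h 0 min → rounds to 4 h 0 min
Fri: 11:11 AM–6:00 PM = 6 h 49 min → rounds to 6 h 48 min
Sat: 6:53 AM–2:57 PM = 8 h 4 min → rounds to 8 h 6 min
Total credited: 30 h 12 min.

30.20 hours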